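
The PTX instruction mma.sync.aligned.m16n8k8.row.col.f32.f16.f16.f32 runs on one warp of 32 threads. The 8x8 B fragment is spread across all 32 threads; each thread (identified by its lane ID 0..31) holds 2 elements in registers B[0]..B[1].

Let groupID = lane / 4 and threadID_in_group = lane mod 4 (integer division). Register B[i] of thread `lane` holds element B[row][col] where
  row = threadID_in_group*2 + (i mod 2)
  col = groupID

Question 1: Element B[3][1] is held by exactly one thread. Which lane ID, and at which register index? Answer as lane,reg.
c=1⇒gr=1  r=3⇒th=1,odd=1
L=1*4+1=5  i=1=1

5,1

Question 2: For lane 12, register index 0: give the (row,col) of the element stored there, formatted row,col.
0,3

L=12=>grp=12>>2=3, tig=12&3=0
[0]=>row 0·2+0=0  col grp=3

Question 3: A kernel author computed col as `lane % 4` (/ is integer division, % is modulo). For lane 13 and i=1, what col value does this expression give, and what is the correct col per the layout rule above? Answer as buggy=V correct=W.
`lane % 4`[13,1]->1
lane 13->13/4=3, 13 mod 4=1
i=1  r:2·1+1->3  c:3
col: 1 vs 3

buggy=1 correct=3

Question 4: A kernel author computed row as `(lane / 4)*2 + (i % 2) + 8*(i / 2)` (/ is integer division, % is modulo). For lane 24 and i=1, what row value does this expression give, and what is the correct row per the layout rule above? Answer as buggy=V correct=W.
buggy=13 correct=1

`(lane / 4)*2 + (i % 2) + 8*(i / 2)`[24,1]→13
lane 24→24/4=6, 24 mod 4=0
i=1  r:2·0+1→1  c:6
row: 13 vs 1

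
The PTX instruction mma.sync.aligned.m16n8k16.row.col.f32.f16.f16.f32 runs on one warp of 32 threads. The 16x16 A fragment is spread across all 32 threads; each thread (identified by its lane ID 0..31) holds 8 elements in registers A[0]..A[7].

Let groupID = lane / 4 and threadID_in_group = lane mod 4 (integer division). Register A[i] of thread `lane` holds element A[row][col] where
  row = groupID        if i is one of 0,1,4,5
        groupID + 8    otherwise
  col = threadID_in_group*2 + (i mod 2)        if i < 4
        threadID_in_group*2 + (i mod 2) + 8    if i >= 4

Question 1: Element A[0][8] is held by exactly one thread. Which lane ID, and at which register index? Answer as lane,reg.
0,4

r=0→G=0,rhi=0  c=8→chi=1,T=0,p=0
L=0*4+0=0  i=1*4+0*2+0=4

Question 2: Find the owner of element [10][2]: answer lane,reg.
r=10⇒gr=2,Rb=1  c=2⇒Cb=0,th=1,odd=0
L=2*4+1=9  i=0*4+1*2+0=2

9,2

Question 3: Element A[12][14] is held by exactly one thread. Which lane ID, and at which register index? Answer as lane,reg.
r=12→G=4,rhi=1  c=14→chi=1,T=3,p=0
L=4*4+3=19  i=1*4+1*2+0=6

19,6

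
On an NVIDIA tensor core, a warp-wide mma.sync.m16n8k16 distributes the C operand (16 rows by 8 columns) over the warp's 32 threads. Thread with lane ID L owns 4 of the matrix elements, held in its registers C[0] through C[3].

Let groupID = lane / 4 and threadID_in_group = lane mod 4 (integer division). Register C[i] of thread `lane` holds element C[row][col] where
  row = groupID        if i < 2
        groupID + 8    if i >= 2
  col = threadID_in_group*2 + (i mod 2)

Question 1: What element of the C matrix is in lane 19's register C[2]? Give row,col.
19: grp=4,tig=3
[2] (4+8,3*2+0) = (12,6)

12,6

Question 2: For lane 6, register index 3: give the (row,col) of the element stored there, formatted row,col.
9,5

lane 6->6/4=1, 6 mod 4=2
i=3  r:1+8->9  c:2·2+1->5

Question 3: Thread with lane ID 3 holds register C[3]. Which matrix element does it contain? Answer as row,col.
lane 3→3/4=0, 3 mod 4=3
i=3  r:0+8→8  c:2·3+1→7

8,7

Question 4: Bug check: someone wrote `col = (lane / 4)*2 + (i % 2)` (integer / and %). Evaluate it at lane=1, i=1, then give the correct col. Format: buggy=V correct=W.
`(lane / 4)*2 + (i % 2)`[1,1]=>1
L=1=>grp=1>>2=0, tig=1&3=1
[1]=>row 0+0=0  col 1·2+1=3
col: 1 vs 3

buggy=1 correct=3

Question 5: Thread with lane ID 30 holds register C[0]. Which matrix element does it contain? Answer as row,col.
7,4

lane 30: grp=7 (30/4), tig=2 (30%4)
i=0: r=7+0=7, c=2*2+0=4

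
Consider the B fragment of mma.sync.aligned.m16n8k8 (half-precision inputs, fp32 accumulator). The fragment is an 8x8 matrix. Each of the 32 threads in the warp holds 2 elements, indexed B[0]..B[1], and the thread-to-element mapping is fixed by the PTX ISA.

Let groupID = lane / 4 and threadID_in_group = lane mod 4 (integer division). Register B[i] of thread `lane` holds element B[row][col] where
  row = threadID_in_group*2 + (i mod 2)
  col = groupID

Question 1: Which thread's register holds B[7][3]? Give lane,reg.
15,1

c=3->g=3  r=7->t=3,b0=1
L=3*4+3=15  i=1=1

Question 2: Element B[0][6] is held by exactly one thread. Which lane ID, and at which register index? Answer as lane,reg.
c:6=>grp=6  r:0=>tig=0,lo=0
L=6*4+0=24  i=0=0

24,0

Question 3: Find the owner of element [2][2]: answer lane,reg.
9,0

c=2->g=2  r=2->t=1,b0=0
L=2*4+1=9  i=0=0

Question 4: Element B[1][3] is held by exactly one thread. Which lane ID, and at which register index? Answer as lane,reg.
c=3→G=3  r=1→T=0,p=1
L=3*4+0=12  i=1=1

12,1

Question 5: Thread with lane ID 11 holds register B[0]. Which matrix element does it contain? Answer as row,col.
lane 11: grp=2 (11/4), tig=3 (11%4)
i=0: r=3*2+0=6, c=grp=2

6,2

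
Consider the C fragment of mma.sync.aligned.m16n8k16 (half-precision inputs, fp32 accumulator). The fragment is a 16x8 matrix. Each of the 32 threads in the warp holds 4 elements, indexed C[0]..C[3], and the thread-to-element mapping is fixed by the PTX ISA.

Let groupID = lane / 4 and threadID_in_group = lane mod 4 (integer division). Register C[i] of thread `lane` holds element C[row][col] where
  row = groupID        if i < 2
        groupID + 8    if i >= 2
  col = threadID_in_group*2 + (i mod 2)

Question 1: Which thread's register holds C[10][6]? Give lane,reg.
r:10=>grp=2,rB=1  c:6=>tig=3,lo=0
L=2*4+3=11  i=1*2+0=2

11,2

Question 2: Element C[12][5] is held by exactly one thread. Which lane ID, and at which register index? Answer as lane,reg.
r=12⇒gr=4,Rb=1  c=5⇒th=2,odd=1
L=4*4+2=18  i=1*2+1=3

18,3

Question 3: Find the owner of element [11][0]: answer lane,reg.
r=11⇒gr=3,Rb=1  c=0⇒th=0,odd=0
L=3*4+0=12  i=1*2+0=2

12,2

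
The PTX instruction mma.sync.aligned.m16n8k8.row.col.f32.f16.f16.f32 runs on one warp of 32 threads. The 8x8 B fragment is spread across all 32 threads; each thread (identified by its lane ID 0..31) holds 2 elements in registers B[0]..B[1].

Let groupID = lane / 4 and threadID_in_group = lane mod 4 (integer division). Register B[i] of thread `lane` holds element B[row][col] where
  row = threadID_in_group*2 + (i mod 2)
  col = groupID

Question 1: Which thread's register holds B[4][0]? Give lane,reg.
2,0

c:0=>grp=0  r:4=>tig=2,lo=0
L=0*4+2=2  i=0=0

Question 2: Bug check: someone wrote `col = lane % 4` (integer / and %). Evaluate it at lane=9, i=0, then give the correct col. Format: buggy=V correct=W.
buggy=1 correct=2

`lane % 4`[9,0]→1
lane 9: G=2 (9/4), T=1 (9%4)
i=0: r=1*2+0=2, c=G=2
col: 1 vs 2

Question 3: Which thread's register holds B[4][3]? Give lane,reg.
14,0

c:3=>grp=3  r:4=>tig=2,lo=0
L=3*4+2=14  i=0=0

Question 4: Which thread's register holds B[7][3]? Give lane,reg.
c:3=>grp=3  r:7=>tig=3,lo=1
L=3*4+3=15  i=1=1

15,1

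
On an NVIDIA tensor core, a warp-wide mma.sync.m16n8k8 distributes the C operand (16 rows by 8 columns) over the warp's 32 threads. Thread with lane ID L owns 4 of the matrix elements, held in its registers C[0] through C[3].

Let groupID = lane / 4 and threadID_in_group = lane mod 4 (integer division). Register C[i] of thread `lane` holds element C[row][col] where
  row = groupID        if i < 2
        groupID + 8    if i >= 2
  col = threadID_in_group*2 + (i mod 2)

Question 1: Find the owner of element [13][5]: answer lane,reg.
r=13⇒gr=5,Rb=1  c=5⇒th=2,odd=1
L=5*4+2=22  i=1*2+1=3

22,3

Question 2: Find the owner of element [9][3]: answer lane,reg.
r:9=>grp=1,rB=1  c:3=>tig=1,lo=1
L=1*4+1=5  i=1*2+1=3

5,3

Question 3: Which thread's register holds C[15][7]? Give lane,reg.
r:15=>grp=7,rB=1  c:7=>tig=3,lo=1
L=7*4+3=31  i=1*2+1=3

31,3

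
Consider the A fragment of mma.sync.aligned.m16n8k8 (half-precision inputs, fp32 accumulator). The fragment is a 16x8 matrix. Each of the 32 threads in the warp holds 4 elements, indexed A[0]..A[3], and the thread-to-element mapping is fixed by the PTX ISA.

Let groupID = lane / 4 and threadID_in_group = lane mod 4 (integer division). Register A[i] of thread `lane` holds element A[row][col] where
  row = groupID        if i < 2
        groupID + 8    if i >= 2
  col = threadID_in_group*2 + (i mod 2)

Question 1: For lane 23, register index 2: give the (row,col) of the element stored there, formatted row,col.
13,6

23: G=5,T=3
[2] (5+8,3*2+0) = (13,6)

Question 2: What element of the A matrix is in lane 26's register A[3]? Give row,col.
lane 26: grp=6 (26/4), tig=2 (26%4)
i=3: r=6+8=14, c=2*2+1=5

14,5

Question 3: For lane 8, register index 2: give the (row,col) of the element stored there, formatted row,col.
lane 8: gr=2 (8/4), th=0 (8%4)
i=2: r=2+8=10, c=0*2+0=0

10,0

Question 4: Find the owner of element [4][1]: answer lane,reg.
16,1

r=4->g=4,rb=0  c=1->t=0,b0=1
L=4*4+0=16  i=0*2+1=1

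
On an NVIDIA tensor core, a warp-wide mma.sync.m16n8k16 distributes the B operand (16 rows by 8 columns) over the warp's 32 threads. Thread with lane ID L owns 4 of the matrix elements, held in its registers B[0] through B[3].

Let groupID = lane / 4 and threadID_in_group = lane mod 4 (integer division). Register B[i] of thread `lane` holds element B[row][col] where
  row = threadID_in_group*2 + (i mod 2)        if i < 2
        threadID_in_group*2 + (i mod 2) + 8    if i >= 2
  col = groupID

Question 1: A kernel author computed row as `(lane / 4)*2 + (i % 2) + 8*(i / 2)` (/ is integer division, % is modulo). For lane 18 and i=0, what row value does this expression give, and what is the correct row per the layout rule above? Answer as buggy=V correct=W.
`(lane / 4)*2 + (i % 2) + 8*(i / 2)`[18,0]->8
lane 18->18/4=4, 18 mod 4=2
i=0  r:2·2+0+0->4  c:4
row: 8 vs 4

buggy=8 correct=4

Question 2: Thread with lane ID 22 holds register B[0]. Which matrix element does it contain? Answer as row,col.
L=22⇒gr=22>>2=5, th=22&3=2
[0]⇒row 2·2+0+0=4  col gr=5

4,5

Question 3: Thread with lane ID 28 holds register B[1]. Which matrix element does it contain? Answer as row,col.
lane 28: gid=7 (28/4), tid=0 (28%4)
i=1: r=0*2+1+0=1, c=gid=7

1,7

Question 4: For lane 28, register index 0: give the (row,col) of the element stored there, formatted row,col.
0,7

L=28->g=28>>2=7, t=28&3=0
[0]->row 0·2+0+0=0  col g=7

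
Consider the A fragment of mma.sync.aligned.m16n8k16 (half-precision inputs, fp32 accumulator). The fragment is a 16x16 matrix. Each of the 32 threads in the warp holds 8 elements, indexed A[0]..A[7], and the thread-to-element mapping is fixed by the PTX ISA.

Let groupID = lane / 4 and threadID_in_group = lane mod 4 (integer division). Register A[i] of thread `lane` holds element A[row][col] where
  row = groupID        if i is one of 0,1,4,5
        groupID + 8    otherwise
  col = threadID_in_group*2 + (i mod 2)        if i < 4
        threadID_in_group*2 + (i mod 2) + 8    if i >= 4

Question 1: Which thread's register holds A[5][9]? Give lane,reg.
r: 5->gid=5,r8=0  c: 9->c8=1,tid=0,i&1=1
L=5*4+0=20  i=1*4+0*2+1=5

20,5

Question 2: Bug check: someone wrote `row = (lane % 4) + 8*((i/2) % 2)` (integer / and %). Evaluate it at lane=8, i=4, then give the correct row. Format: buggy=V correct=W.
`(lane % 4) + 8*((i/2) % 2)`[8,4]->0
lane 8: g=2 (8/4), t=0 (8%4)
i=4: r=2+0=2, c=0*2+0+8=8
row: 0 vs 2

buggy=0 correct=2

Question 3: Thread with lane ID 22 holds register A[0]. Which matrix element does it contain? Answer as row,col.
5,4

22: gid=5,tid=2
[0] (5+0,2*2+0+0) = (5,4)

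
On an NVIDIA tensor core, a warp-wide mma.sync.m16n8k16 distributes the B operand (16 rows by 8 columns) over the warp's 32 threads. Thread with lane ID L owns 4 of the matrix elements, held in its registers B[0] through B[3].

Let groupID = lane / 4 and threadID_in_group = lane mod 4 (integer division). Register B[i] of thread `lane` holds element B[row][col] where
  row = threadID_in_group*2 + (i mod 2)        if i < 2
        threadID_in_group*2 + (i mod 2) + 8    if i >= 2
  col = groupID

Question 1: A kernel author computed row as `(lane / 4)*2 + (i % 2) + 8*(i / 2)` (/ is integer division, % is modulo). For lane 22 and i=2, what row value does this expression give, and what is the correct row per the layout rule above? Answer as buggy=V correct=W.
buggy=18 correct=12

`(lane / 4)*2 + (i % 2) + 8*(i / 2)`[22,2]→18
lane 22→22/4=5, 22 mod 4=2
i=2  r:2·2+0+8→12  c:5
row: 18 vs 12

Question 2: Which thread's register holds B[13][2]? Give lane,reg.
c=2⇒gr=2  r=13⇒Rb=1,th=2,odd=1
L=2*4+2=10  i=1*2+1=3

10,3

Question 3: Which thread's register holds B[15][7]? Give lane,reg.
c=7->g=7  r=15->rb=1,t=3,b0=1
L=7*4+3=31  i=1*2+1=3

31,3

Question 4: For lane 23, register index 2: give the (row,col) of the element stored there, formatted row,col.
lane 23->23/4=5, 23 mod 4=3
i=2  r:2·3+0+8->14  c:5

14,5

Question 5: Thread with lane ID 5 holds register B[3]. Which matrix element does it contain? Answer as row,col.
L=5->gid=5>>2=1, tid=5&3=1
[3]->row 1·2+1+8=11  col gid=1

11,1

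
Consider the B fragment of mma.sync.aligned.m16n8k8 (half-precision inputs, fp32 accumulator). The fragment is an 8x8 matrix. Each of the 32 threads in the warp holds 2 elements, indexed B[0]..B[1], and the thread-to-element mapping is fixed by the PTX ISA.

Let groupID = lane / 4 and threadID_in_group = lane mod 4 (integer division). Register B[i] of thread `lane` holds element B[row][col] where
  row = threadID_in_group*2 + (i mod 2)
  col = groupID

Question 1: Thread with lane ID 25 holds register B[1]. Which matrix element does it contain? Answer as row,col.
lane 25->25/4=6, 25 mod 4=1
i=1  r:2·1+1->3  c:6

3,6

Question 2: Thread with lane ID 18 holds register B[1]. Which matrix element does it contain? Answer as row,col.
5,4

lane 18: g=4 (18/4), t=2 (18%4)
i=1: r=2*2+1=5, c=g=4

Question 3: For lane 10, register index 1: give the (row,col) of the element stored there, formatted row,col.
5,2

lane 10→10/4=2, 10 mod 4=2
i=1  r:2·2+1→5  c:2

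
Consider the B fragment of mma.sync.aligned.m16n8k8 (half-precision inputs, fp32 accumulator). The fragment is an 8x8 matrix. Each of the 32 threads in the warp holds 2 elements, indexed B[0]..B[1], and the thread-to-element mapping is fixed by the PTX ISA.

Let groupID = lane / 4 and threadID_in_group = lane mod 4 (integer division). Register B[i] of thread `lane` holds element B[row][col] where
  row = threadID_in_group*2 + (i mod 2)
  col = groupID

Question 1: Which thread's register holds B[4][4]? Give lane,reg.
18,0

c: 4->gid=4  r: 4->tid=2,i&1=0
L=4*4+2=18  i=0=0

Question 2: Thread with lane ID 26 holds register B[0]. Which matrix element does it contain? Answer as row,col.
L=26⇒gr=26>>2=6, th=26&3=2
[0]⇒row 2·2+0=4  col gr=6

4,6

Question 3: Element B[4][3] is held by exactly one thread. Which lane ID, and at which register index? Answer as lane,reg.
14,0

c=3⇒gr=3  r=4⇒th=2,odd=0
L=3*4+2=14  i=0=0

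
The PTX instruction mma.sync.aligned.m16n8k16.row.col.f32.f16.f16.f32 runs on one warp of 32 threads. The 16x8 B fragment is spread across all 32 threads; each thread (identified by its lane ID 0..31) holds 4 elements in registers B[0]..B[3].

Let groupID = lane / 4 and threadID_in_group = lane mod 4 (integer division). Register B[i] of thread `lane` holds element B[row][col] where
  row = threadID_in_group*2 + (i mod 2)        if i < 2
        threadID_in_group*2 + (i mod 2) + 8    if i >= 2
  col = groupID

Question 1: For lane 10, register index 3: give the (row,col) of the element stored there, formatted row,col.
13,2

lane 10->10/4=2, 10 mod 4=2
i=3  r:2·2+1+8->13  c:2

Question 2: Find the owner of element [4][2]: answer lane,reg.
10,0

c=2→G=2  r=4→rhi=0,T=2,p=0
L=2*4+2=10  i=0*2+0=0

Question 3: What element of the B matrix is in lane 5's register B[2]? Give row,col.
lane 5->5/4=1, 5 mod 4=1
i=2  r:2·1+0+8->10  c:1

10,1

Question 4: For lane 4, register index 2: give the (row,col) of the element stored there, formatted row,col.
8,1

L=4->g=4>>2=1, t=4&3=0
[2]->row 0·2+0+8=8  col g=1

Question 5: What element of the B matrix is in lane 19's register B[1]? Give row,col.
lane 19: g=4 (19/4), t=3 (19%4)
i=1: r=3*2+1+0=7, c=g=4

7,4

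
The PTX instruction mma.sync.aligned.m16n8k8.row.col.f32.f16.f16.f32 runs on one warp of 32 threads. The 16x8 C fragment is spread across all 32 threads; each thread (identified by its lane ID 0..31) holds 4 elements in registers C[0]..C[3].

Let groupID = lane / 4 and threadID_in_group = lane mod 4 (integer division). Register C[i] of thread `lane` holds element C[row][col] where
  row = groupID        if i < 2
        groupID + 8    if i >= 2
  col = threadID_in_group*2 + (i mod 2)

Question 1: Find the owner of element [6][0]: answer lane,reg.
24,0

r: 6->gid=6,r8=0  c: 0->tid=0,i&1=0
L=6*4+0=24  i=0*2+0=0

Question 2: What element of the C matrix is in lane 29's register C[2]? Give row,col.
15,2

lane 29->29/4=7, 29 mod 4=1
i=2  r:7+8->15  c:2·1+0->2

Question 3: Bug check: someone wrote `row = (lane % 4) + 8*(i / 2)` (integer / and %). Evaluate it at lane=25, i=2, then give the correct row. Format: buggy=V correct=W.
`(lane % 4) + 8*(i / 2)`[25,2]⇒9
25: gr=6,th=1
[2] (6+8,1*2+0) = (14,2)
row: 9 vs 14

buggy=9 correct=14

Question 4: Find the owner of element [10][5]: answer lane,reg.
r:10=>grp=2,rB=1  c:5=>tig=2,lo=1
L=2*4+2=10  i=1*2+1=3

10,3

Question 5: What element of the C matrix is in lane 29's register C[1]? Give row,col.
29: gid=7,tid=1
[1] (7+0,1*2+1) = (7,3)

7,3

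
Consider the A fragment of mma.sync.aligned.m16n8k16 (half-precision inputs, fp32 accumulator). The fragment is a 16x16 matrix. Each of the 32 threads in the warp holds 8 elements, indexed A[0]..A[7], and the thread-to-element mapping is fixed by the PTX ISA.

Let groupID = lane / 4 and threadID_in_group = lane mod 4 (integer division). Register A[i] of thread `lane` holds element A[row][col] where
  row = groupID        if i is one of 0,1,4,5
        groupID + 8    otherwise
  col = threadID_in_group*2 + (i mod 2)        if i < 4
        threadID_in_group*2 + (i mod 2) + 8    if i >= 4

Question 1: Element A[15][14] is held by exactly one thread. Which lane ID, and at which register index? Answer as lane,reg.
r:15=>grp=7,rB=1  c:14=>cB=1,tig=3,lo=0
L=7*4+3=31  i=1*4+1*2+0=6

31,6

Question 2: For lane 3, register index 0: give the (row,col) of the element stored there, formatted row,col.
3: gid=0,tid=3
[0] (0+0,3*2+0+0) = (0,6)

0,6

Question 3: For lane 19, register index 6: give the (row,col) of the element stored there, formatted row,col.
19: grp=4,tig=3
[6] (4+8,3*2+0+8) = (12,14)

12,14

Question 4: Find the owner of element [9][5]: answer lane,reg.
r=9⇒gr=1,Rb=1  c=5⇒Cb=0,th=2,odd=1
L=1*4+2=6  i=0*4+1*2+1=3

6,3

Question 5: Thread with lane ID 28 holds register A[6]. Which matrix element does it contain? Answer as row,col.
15,8

L=28->gid=28>>2=7, tid=28&3=0
[6]->row 7+8=15  col 0·2+0+8=8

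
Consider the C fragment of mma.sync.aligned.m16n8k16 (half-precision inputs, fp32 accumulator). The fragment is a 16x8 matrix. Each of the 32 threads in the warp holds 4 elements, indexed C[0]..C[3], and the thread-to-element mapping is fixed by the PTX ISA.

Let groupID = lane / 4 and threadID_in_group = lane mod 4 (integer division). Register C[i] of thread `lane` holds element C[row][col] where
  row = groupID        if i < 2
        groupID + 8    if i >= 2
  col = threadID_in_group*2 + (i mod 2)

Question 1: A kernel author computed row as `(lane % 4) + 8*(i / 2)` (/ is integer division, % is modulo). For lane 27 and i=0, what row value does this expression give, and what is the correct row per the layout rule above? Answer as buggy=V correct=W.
`(lane % 4) + 8*(i / 2)`[27,0]⇒3
lane 27⇒27/4=6, 27 mod 4=3
i=0  r:6+0⇒6  c:2·3+0⇒6
row: 3 vs 6

buggy=3 correct=6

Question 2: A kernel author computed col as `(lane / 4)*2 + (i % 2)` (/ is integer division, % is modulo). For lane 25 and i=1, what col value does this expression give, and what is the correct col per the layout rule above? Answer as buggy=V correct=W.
buggy=13 correct=3

`(lane / 4)*2 + (i % 2)`[25,1]⇒13
L=25⇒gr=25>>2=6, th=25&3=1
[1]⇒row 6+0=6  col 1·2+1=3
col: 13 vs 3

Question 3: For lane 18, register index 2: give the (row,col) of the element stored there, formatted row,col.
12,4

lane 18: gid=4 (18/4), tid=2 (18%4)
i=2: r=4+8=12, c=2*2+0=4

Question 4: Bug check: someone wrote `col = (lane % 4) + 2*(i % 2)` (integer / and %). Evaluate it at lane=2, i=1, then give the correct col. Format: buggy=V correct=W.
buggy=4 correct=5

`(lane % 4) + 2*(i % 2)`[2,1]->4
L=2->g=2>>2=0, t=2&3=2
[1]->row 0+0=0  col 2·2+1=5
col: 4 vs 5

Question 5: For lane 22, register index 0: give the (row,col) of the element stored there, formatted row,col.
lane 22: gr=5 (22/4), th=2 (22%4)
i=0: r=5+0=5, c=2*2+0=4

5,4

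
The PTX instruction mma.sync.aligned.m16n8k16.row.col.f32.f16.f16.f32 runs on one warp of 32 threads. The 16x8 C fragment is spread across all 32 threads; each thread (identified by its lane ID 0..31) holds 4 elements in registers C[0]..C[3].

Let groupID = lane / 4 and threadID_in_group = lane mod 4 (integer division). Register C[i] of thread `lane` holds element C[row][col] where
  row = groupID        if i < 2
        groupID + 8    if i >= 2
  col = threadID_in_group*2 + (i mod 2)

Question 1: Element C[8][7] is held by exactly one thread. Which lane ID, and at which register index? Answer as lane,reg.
r=8->g=0,rb=1  c=7->t=3,b0=1
L=0*4+3=3  i=1*2+1=3

3,3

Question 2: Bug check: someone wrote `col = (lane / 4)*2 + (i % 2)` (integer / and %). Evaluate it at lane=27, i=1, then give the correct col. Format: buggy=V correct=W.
`(lane / 4)*2 + (i % 2)`[27,1]=>13
L=27=>grp=27>>2=6, tig=27&3=3
[1]=>row 6+0=6  col 3·2+1=7
col: 13 vs 7

buggy=13 correct=7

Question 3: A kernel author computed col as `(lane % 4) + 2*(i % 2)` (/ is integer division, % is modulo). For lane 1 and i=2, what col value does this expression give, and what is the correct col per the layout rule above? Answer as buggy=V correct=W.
buggy=1 correct=2

`(lane % 4) + 2*(i % 2)`[1,2]->1
L=1->gid=1>>2=0, tid=1&3=1
[2]->row 0+8=8  col 1·2+0=2
col: 1 vs 2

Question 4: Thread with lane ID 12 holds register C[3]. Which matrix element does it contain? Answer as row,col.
11,1

L=12->g=12>>2=3, t=12&3=0
[3]->row 3+8=11  col 0·2+1=1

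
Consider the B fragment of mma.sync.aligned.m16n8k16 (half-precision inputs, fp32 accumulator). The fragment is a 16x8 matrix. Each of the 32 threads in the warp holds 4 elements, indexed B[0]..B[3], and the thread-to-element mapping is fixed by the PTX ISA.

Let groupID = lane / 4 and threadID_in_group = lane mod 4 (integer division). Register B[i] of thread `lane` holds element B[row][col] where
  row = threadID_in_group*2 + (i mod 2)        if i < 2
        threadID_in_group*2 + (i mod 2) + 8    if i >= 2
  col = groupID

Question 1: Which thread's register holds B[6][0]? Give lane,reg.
c=0->g=0  r=6->rb=0,t=3,b0=0
L=0*4+3=3  i=0*2+0=0

3,0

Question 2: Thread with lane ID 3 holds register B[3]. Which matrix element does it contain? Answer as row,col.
15,0

3: grp=0,tig=3
[3] (3*2+1+8,0) = (15,0)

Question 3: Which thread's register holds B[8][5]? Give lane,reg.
20,2

c=5⇒gr=5  r=8⇒Rb=1,th=0,odd=0
L=5*4+0=20  i=1*2+0=2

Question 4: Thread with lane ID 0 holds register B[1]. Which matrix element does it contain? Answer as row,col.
lane 0: G=0 (0/4), T=0 (0%4)
i=1: r=0*2+1+0=1, c=G=0

1,0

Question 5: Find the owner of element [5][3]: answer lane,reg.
14,1

c=3⇒gr=3  r=5⇒Rb=0,th=2,odd=1
L=3*4+2=14  i=0*2+1=1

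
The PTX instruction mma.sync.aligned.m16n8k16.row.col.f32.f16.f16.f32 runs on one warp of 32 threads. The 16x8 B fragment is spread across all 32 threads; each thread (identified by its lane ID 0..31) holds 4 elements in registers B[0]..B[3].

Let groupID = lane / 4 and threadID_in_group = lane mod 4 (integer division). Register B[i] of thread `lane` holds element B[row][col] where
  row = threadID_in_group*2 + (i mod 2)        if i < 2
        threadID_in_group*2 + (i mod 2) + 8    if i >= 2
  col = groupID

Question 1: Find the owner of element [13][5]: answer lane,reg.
22,3

c:5=>grp=5  r:13=>rB=1,tig=2,lo=1
L=5*4+2=22  i=1*2+1=3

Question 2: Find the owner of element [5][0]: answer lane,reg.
2,1

c: 0->gid=0  r: 5->r8=0,tid=2,i&1=1
L=0*4+2=2  i=0*2+1=1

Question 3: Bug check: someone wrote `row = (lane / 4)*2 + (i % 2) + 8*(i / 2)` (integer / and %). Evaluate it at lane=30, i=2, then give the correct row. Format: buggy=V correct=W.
buggy=22 correct=12

`(lane / 4)*2 + (i % 2) + 8*(i / 2)`[30,2]→22
L=30→G=30>>2=7, T=30&3=2
[2]→row 2·2+0+8=12  col G=7
row: 22 vs 12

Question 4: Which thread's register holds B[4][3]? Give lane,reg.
c:3=>grp=3  r:4=>rB=0,tig=2,lo=0
L=3*4+2=14  i=0*2+0=0

14,0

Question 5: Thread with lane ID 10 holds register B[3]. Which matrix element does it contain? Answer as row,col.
13,2

lane 10->10/4=2, 10 mod 4=2
i=3  r:2·2+1+8->13  c:2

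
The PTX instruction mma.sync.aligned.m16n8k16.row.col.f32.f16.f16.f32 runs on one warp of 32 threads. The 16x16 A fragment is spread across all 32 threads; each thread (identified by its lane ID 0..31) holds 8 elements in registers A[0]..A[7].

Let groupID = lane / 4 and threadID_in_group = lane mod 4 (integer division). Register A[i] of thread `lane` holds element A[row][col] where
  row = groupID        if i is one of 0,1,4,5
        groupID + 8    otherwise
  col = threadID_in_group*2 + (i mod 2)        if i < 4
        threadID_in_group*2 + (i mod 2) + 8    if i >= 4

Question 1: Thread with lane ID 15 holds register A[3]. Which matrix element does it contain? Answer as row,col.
11,7

lane 15=>15/4=3, 15 mod 4=3
i=3  r:3+8=>11  c:2·3+1+0=>7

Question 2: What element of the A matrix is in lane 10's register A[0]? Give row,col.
2,4

lane 10⇒10/4=2, 10 mod 4=2
i=0  r:2+0⇒2  c:2·2+0+0⇒4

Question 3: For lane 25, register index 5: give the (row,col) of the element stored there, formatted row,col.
6,11

lane 25: grp=6 (25/4), tig=1 (25%4)
i=5: r=6+0=6, c=1*2+1+8=11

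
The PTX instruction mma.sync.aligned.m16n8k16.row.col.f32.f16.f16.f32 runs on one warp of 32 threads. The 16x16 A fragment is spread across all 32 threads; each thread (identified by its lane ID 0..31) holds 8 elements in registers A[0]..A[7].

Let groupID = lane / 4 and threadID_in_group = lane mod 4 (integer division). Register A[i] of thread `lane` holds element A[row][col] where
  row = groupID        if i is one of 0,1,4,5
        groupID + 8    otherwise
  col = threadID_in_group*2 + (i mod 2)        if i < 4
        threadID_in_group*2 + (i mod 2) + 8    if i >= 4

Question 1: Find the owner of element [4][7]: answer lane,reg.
r=4→G=4,rhi=0  c=7→chi=0,T=3,p=1
L=4*4+3=19  i=0*4+0*2+1=1

19,1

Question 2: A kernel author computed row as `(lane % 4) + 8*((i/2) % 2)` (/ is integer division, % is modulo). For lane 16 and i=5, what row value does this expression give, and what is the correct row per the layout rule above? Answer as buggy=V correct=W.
buggy=0 correct=4

`(lane % 4) + 8*((i/2) % 2)`[16,5]→0
L=16→G=16>>2=4, T=16&3=0
[5]→row 4+0=4  col 0·2+1+8=9
row: 0 vs 4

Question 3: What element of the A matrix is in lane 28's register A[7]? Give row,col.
15,9

28: g=7,t=0
[7] (7+8,0*2+1+8) = (15,9)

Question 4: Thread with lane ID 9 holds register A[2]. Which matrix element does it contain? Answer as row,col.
10,2

L=9⇒gr=9>>2=2, th=9&3=1
[2]⇒row 2+8=10  col 1·2+0+0=2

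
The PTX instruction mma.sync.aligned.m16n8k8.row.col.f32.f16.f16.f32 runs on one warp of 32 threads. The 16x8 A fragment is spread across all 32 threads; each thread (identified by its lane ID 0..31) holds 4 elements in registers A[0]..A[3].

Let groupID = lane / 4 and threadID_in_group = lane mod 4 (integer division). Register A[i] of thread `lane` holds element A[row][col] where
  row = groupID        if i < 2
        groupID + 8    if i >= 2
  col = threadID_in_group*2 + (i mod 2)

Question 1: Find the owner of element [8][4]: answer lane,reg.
2,2

r: 8->gid=0,r8=1  c: 4->tid=2,i&1=0
L=0*4+2=2  i=1*2+0=2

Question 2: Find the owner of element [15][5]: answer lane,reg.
30,3

r: 15->gid=7,r8=1  c: 5->tid=2,i&1=1
L=7*4+2=30  i=1*2+1=3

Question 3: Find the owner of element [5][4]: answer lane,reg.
22,0

r=5->g=5,rb=0  c=4->t=2,b0=0
L=5*4+2=22  i=0*2+0=0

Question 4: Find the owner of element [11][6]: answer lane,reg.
15,2

r=11⇒gr=3,Rb=1  c=6⇒th=3,odd=0
L=3*4+3=15  i=1*2+0=2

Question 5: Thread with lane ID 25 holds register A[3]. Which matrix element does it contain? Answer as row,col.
14,3

L=25=>grp=25>>2=6, tig=25&3=1
[3]=>row 6+8=14  col 1·2+1=3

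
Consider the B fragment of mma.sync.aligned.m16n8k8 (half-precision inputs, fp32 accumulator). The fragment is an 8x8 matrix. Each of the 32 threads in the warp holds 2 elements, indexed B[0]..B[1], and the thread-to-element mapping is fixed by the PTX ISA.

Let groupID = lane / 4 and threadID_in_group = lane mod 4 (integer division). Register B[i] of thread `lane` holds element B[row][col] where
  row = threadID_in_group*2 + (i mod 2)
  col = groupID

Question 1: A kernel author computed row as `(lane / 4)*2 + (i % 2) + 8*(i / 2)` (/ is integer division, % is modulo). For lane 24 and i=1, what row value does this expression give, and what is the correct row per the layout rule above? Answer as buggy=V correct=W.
buggy=13 correct=1

`(lane / 4)*2 + (i % 2) + 8*(i / 2)`[24,1]⇒13
lane 24⇒24/4=6, 24 mod 4=0
i=1  r:2·0+1⇒1  c:6
row: 13 vs 1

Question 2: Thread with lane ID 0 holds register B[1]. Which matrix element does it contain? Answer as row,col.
L=0->gid=0>>2=0, tid=0&3=0
[1]->row 0·2+1=1  col gid=0

1,0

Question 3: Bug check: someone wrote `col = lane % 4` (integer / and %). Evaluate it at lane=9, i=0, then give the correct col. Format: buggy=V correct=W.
`lane % 4`[9,0]->1
lane 9: gid=2 (9/4), tid=1 (9%4)
i=0: r=1*2+0=2, c=gid=2
col: 1 vs 2

buggy=1 correct=2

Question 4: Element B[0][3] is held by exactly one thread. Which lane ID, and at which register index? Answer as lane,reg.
12,0

c:3=>grp=3  r:0=>tig=0,lo=0
L=3*4+0=12  i=0=0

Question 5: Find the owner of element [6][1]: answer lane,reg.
c=1->g=1  r=6->t=3,b0=0
L=1*4+3=7  i=0=0

7,0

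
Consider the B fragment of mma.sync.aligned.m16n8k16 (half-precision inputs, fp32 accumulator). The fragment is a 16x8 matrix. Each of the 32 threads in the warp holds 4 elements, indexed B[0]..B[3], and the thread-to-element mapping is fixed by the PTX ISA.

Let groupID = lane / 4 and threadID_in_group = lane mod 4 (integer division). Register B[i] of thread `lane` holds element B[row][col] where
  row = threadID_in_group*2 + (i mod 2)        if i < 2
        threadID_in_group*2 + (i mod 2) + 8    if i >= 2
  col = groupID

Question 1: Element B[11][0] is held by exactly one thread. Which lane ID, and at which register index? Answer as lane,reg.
1,3

c=0⇒gr=0  r=11⇒Rb=1,th=1,odd=1
L=0*4+1=1  i=1*2+1=3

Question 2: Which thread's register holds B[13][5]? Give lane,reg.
22,3

c: 5->gid=5  r: 13->r8=1,tid=2,i&1=1
L=5*4+2=22  i=1*2+1=3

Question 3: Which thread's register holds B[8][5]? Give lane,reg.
c=5->g=5  r=8->rb=1,t=0,b0=0
L=5*4+0=20  i=1*2+0=2

20,2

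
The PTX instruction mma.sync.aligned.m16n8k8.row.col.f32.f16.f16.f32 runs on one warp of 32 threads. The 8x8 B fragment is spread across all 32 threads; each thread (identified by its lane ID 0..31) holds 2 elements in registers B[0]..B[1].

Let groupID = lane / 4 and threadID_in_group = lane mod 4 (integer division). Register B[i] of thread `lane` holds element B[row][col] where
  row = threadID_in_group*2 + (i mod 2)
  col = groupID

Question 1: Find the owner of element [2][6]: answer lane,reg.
25,0

c:6=>grp=6  r:2=>tig=1,lo=0
L=6*4+1=25  i=0=0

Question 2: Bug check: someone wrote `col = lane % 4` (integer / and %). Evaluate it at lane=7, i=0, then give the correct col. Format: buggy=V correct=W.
`lane % 4`[7,0]->3
lane 7->7/4=1, 7 mod 4=3
i=0  r:2·3+0->6  c:1
col: 3 vs 1

buggy=3 correct=1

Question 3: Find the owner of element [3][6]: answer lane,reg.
c=6⇒gr=6  r=3⇒th=1,odd=1
L=6*4+1=25  i=1=1

25,1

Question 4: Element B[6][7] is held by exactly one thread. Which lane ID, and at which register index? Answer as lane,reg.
31,0

c: 7->gid=7  r: 6->tid=3,i&1=0
L=7*4+3=31  i=0=0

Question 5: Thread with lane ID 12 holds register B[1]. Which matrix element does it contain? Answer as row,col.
1,3

12: G=3,T=0
[1] (0*2+1,3) = (1,3)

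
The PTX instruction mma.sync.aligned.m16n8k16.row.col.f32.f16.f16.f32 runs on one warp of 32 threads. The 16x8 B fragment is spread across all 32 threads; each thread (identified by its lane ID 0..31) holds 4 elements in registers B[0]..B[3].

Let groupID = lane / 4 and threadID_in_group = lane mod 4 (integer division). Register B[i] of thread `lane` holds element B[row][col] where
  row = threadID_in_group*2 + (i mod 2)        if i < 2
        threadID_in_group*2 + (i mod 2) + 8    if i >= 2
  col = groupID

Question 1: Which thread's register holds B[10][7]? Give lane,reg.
c:7=>grp=7  r:10=>rB=1,tig=1,lo=0
L=7*4+1=29  i=1*2+0=2

29,2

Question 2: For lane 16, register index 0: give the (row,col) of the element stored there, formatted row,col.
lane 16->16/4=4, 16 mod 4=0
i=0  r:2·0+0+0->0  c:4

0,4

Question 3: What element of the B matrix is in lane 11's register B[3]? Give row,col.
15,2

L=11=>grp=11>>2=2, tig=11&3=3
[3]=>row 3·2+1+8=15  col grp=2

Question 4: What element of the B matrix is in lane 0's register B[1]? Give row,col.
1,0

0: grp=0,tig=0
[1] (0*2+1+0,0) = (1,0)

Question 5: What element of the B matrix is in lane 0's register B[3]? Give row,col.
9,0

lane 0: gr=0 (0/4), th=0 (0%4)
i=3: r=0*2+1+8=9, c=gr=0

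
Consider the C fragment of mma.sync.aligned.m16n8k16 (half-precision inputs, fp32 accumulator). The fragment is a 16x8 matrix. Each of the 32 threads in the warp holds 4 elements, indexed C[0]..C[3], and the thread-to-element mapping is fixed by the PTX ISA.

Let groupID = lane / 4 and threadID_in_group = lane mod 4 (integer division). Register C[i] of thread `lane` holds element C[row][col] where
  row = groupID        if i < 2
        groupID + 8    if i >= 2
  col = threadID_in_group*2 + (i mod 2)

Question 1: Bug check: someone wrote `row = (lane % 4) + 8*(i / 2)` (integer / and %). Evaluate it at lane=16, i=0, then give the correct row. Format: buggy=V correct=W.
buggy=0 correct=4

`(lane % 4) + 8*(i / 2)`[16,0]⇒0
lane 16⇒16/4=4, 16 mod 4=0
i=0  r:4+0⇒4  c:2·0+0⇒0
row: 0 vs 4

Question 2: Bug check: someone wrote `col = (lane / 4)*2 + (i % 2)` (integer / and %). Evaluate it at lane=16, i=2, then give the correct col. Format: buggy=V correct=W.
buggy=8 correct=0

`(lane / 4)*2 + (i % 2)`[16,2]->8
16: g=4,t=0
[2] (4+8,0*2+0) = (12,0)
col: 8 vs 0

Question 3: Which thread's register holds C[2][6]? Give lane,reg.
r=2→G=2,rhi=0  c=6→T=3,p=0
L=2*4+3=11  i=0*2+0=0

11,0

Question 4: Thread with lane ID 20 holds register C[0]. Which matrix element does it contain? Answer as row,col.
5,0

lane 20: g=5 (20/4), t=0 (20%4)
i=0: r=5+0=5, c=0*2+0=0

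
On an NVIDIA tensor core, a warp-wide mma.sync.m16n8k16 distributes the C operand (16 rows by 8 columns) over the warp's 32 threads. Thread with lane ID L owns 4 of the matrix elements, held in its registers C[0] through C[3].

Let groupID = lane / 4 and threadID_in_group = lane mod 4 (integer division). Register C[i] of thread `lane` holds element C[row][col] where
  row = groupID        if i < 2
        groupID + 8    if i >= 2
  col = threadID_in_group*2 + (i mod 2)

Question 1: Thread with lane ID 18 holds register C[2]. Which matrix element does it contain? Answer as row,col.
12,4

L=18->g=18>>2=4, t=18&3=2
[2]->row 4+8=12  col 2·2+0=4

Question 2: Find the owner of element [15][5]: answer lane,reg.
r=15⇒gr=7,Rb=1  c=5⇒th=2,odd=1
L=7*4+2=30  i=1*2+1=3

30,3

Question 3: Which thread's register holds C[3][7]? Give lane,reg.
15,1

r:3=>grp=3,rB=0  c:7=>tig=3,lo=1
L=3*4+3=15  i=0*2+1=1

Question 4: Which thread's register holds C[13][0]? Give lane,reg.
r:13=>grp=5,rB=1  c:0=>tig=0,lo=0
L=5*4+0=20  i=1*2+0=2

20,2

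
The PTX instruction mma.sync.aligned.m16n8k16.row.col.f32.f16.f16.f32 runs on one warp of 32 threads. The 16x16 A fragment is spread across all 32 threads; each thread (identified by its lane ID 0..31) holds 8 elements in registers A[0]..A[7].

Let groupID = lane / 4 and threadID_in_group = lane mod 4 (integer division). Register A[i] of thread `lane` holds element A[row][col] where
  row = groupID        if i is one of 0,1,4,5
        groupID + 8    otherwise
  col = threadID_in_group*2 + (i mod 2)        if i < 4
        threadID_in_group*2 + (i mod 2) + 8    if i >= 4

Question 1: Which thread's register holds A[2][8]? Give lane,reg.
8,4

r=2⇒gr=2,Rb=0  c=8⇒Cb=1,th=0,odd=0
L=2*4+0=8  i=1*4+0*2+0=4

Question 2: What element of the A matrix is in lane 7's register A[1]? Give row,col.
lane 7→7/4=1, 7 mod 4=3
i=1  r:1+0→1  c:2·3+1+0→7

1,7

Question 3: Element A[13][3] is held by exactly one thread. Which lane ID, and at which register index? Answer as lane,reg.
21,3

r=13⇒gr=5,Rb=1  c=3⇒Cb=0,th=1,odd=1
L=5*4+1=21  i=0*4+1*2+1=3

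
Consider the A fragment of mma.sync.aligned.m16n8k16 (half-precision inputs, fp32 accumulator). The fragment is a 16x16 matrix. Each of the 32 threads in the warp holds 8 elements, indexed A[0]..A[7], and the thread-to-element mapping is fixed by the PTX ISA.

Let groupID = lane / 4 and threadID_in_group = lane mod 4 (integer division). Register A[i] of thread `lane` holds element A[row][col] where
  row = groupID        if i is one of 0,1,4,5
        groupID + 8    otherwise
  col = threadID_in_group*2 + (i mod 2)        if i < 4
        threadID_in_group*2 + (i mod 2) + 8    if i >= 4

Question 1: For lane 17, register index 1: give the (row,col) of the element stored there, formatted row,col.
17: g=4,t=1
[1] (4+0,1*2+1+0) = (4,3)

4,3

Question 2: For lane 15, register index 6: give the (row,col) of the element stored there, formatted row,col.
lane 15: gr=3 (15/4), th=3 (15%4)
i=6: r=3+8=11, c=3*2+0+8=14

11,14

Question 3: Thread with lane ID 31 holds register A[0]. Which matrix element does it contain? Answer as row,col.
lane 31: gr=7 (31/4), th=3 (31%4)
i=0: r=7+0=7, c=3*2+0+0=6

7,6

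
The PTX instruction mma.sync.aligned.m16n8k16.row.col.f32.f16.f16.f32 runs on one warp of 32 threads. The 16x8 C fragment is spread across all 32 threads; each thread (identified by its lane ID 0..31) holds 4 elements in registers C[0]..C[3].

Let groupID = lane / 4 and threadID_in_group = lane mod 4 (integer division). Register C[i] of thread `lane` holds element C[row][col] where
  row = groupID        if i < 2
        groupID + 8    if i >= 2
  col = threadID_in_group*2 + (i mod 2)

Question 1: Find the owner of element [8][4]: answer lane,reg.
2,2

r: 8->gid=0,r8=1  c: 4->tid=2,i&1=0
L=0*4+2=2  i=1*2+0=2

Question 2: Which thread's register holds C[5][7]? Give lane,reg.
23,1

r=5->g=5,rb=0  c=7->t=3,b0=1
L=5*4+3=23  i=0*2+1=1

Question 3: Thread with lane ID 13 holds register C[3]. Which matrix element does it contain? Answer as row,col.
11,3

L=13=>grp=13>>2=3, tig=13&3=1
[3]=>row 3+8=11  col 1·2+1=3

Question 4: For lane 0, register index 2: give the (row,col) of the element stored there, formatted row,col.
lane 0: G=0 (0/4), T=0 (0%4)
i=2: r=0+8=8, c=0*2+0=0

8,0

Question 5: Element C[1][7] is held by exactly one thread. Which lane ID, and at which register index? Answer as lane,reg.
r=1⇒gr=1,Rb=0  c=7⇒th=3,odd=1
L=1*4+3=7  i=0*2+1=1

7,1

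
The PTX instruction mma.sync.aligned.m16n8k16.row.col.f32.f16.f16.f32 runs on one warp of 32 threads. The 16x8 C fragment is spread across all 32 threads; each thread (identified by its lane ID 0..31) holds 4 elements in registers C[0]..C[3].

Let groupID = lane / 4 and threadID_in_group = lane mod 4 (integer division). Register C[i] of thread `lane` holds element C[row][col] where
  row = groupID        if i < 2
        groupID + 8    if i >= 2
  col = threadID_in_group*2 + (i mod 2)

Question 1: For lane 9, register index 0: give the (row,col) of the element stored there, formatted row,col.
2,2

lane 9->9/4=2, 9 mod 4=1
i=0  r:2+0->2  c:2·1+0->2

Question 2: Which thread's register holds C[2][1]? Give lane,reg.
r=2→G=2,rhi=0  c=1→T=0,p=1
L=2*4+0=8  i=0*2+1=1

8,1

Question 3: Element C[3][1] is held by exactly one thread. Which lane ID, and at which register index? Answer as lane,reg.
12,1

r=3->g=3,rb=0  c=1->t=0,b0=1
L=3*4+0=12  i=0*2+1=1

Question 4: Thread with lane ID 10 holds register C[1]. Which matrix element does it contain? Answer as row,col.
2,5

lane 10->10/4=2, 10 mod 4=2
i=1  r:2+0->2  c:2·2+1->5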